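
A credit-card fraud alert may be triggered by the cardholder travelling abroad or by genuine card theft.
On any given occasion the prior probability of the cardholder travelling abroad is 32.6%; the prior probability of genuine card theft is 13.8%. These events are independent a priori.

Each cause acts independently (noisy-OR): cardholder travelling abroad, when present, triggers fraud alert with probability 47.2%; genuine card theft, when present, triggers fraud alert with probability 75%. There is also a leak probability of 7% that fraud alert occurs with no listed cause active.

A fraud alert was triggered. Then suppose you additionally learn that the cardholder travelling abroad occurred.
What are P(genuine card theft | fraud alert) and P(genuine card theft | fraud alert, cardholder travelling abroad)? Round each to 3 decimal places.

P(genuine card theft | fraud alert) ≈ 0.376; P(genuine card theft | fraud alert, cardholder travelling abroad) ≈ 0.216

Under noisy-OR, P(fraud alert | causes) = 1 − (1−0.07)·∏(1−qᵢ) over the active causes.
P(fraud alert) = 0.07*0.674*0.862 + 0.7675*0.674*0.138 + 0.50896*0.326*0.862 + 0.87724*0.326*0.138 = 0.040669 + 0.071387 + 0.143024 + 0.039465 = 0.294545
Restricting to configurations with genuine card theft present: 0.071387 + 0.039465 = 0.110852.
So P(genuine card theft | fraud alert) = 0.110852/0.294545 ≈ 0.376.

Now also conditioning on cardholder travelling abroad=true:
P(fraud alert | cardholder travelling abroad) = 0.50896·0.862 + 0.87724·0.138 = 0.438724 + 0.121059 = 0.559783
Restricting to configurations with genuine card theft present: 0.87724·0.138 = 0.121059.
P(genuine card theft | fraud alert, cardholder travelling abroad) = 0.121059 / 0.559783 ≈ 0.216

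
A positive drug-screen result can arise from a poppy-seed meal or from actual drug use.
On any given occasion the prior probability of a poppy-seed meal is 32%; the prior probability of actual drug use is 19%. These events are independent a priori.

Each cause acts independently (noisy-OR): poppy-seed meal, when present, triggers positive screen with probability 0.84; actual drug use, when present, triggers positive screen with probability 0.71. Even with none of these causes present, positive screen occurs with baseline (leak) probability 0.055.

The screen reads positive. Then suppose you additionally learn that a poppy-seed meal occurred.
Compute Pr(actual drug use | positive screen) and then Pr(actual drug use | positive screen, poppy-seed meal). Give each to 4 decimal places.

Pr(actual drug use | positive screen) ≈ 0.3777; Pr(actual drug use | positive screen, poppy-seed meal) ≈ 0.2090

Under noisy-OR, P(positive screen | causes) = 1 − (1−0.055)·∏(1−qᵢ) over the active causes.
By total probability over the 4 (poppy-seed meal, actual drug use) configurations:
  P(positive screen) = 0.055×0.68×0.81 + 0.72595×0.68×0.19 + 0.8488×0.32×0.81 + 0.956152×0.32×0.19
        = 0.030294 + 0.093793 + 0.220009 + 0.058134 = 0.402230
Keeping only the actual drug use-present terms gives 0.151927, so
  P(actual drug use | positive screen) = 0.151927 / 0.402230 ≈ 0.3777

Now condition on the additional information:
Weight on actual drug use=true, given the evidence: 0.956152·0.19 = 0.181669
The normalizing constant is 0.8488·0.81 + 0.956152·0.19 = 0.869197
P(actual drug use | positive screen, poppy-seed meal) = 0.181669/0.869197 ≈ 0.2090
— poppy-seed meal explains away the evidence for actual drug use.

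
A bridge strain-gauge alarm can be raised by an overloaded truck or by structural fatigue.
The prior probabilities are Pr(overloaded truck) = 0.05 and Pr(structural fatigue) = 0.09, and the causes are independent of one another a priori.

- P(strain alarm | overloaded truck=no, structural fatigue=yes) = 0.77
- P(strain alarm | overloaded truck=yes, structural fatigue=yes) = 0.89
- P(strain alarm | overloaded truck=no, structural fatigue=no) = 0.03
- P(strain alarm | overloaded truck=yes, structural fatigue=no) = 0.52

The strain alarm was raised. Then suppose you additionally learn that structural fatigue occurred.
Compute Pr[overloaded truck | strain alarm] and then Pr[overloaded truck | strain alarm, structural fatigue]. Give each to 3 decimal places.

For the numerator, keep only overloaded truck=true terms: 0.023660 + 0.004005 = 0.027665
Denominator P(strain alarm): 0.03·0.95·0.91 + 0.77·0.95·0.09 + 0.52·0.05·0.91 + 0.89·0.05·0.09 = 0.119435
Posterior = 0.027665 / 0.119435 ≈ 0.232

Now condition on the additional information:
Sum P(strain alarm|·) weighted by the priors over both values of overloaded truck:
  P(strain alarm | structural fatigue) = 0.77·0.95 + 0.89·0.05
        = 0.731500 + 0.044500 = 0.776000
The terms with overloaded truck present sum to 0.044500, so
  P(overloaded truck | strain alarm, structural fatigue) = 0.044500 / 0.776000 ≈ 0.057

Pr[overloaded truck | strain alarm] ≈ 0.232; Pr[overloaded truck | strain alarm, structural fatigue] ≈ 0.057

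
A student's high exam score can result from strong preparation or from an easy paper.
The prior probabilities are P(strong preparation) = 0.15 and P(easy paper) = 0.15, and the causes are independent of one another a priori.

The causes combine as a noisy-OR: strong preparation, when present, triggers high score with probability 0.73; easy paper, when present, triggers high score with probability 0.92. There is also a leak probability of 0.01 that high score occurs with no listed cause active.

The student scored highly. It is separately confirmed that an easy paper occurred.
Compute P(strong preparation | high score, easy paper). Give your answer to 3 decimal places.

Under noisy-OR, P(high score | causes) = 1 − (1−0.01)·∏(1−qᵢ) over the active causes.
P(high score | easy paper) = 0.9208×0.85 + 0.978616×0.15 = 0.782680 + 0.146792 = 0.929472
Restricting to configurations with strong preparation present: 0.978616×0.15 = 0.146792.
Hence the posterior is 0.146792/0.929472 ≈ 0.158.

P(strong preparation | high score, easy paper) ≈ 0.158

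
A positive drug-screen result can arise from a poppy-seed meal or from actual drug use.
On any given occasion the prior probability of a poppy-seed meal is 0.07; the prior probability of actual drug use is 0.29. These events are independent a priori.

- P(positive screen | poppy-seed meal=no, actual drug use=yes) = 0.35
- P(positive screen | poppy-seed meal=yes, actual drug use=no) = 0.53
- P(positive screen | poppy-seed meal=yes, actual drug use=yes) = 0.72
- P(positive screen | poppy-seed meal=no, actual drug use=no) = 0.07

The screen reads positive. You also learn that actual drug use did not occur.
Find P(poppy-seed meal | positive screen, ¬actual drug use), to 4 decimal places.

P(poppy-seed meal | positive screen, ¬actual drug use) ≈ 0.3630

Weight on poppy-seed meal=true, given the evidence: 0.53*0.07 = 0.037100
Normalizer over all consistent configurations: 0.07*0.93 + 0.53*0.07 = 0.102200
Posterior = 0.037100 / 0.102200 ≈ 0.3630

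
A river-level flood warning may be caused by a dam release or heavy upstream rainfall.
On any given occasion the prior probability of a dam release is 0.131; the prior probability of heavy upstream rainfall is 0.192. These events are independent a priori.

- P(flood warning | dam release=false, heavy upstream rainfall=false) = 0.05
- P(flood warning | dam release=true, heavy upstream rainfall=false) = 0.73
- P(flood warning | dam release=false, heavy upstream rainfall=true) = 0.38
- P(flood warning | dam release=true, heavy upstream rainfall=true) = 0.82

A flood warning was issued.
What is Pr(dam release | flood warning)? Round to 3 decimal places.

For the numerator, keep only dam release=true terms: 0.077269 + 0.020625 = 0.097894
Normalizer over all consistent configurations: 0.05×0.869×0.808 + 0.38×0.869×0.192 + 0.73×0.131×0.808 + 0.82×0.131×0.192 = 0.196404
Posterior = 0.097894 / 0.196404 ≈ 0.498

Pr(dam release | flood warning) ≈ 0.498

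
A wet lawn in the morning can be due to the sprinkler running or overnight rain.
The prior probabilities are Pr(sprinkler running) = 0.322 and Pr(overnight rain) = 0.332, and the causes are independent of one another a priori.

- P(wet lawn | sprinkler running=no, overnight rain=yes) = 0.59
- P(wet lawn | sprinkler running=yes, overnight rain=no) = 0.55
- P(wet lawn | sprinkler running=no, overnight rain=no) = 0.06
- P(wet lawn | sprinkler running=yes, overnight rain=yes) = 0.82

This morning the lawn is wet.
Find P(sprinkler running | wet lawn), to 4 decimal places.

P(sprinkler running | wet lawn) ≈ 0.5628

P(wet lawn) = 0.06*0.678*0.668 + 0.59*0.678*0.332 + 0.55*0.322*0.668 + 0.82*0.322*0.332 = 0.027174 + 0.132807 + 0.118303 + 0.087661 = 0.365945
Restricting to configurations with sprinkler running present: 0.118303 + 0.087661 = 0.205964.
Hence the posterior is 0.205964/0.365945 ≈ 0.5628.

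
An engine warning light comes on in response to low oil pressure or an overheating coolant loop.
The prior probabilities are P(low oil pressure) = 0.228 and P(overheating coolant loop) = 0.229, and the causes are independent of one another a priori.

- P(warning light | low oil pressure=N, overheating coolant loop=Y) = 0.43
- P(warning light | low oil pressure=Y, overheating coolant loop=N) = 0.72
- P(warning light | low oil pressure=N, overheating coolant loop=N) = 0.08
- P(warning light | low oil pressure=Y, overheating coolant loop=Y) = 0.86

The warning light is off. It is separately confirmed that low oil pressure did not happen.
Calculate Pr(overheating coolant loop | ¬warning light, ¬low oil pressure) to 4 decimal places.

Pr(overheating coolant loop | ¬warning light, ¬low oil pressure) ≈ 0.1554

Numerator (weight on configurations with overheating coolant loop): 0.57*0.229 = 0.130530
The normalizing constant is 0.92*0.771 + 0.57*0.229 = 0.839850
P(overheating coolant loop | ¬warning light, ¬low oil pressure) = 0.130530/0.839850 ≈ 0.1554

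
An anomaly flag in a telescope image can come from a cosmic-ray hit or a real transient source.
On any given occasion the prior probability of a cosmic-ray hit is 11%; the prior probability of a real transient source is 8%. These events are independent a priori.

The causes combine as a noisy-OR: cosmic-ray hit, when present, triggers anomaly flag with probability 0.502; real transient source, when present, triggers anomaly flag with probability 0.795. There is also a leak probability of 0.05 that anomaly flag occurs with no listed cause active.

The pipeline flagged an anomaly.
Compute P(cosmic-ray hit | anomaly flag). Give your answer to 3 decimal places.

P(cosmic-ray hit | anomaly flag) ≈ 0.384

Under noisy-OR, P(anomaly flag | causes) = 1 − (1−0.05)·∏(1−qᵢ) over the active causes.
Enumerate the 4 (cosmic-ray hit, real transient source) configurations and weight by the priors:
  P(anomaly flag) = 0.05·0.89·0.92 + 0.80525·0.89·0.08 + 0.5269·0.11·0.92 + 0.903015·0.11·0.08
        = 0.040940 + 0.057334 + 0.053322 + 0.007947 = 0.159543
Keeping only the cosmic-ray hit-present terms gives 0.061269, so
  P(cosmic-ray hit | anomaly flag) = 0.061269 / 0.159543 ≈ 0.384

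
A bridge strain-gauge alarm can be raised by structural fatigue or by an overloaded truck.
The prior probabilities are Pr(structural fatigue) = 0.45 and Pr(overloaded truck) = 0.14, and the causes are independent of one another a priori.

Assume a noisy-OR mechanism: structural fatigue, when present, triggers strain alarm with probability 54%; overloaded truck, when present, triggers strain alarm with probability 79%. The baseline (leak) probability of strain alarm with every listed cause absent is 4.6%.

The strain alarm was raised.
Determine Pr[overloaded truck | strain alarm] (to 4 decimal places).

Pr[overloaded truck | strain alarm] ≈ 0.3320

Under noisy-OR, P(strain alarm | causes) = 1 − (1−0.046)·∏(1−qᵢ) over the active causes.
By total probability over the 4 (structural fatigue, overloaded truck) configurations:
  P(strain alarm) = 0.046×0.55×0.86 + 0.79966×0.55×0.14 + 0.56116×0.45×0.86 + 0.907844×0.45×0.14
        = 0.021758 + 0.061574 + 0.217169 + 0.057194 = 0.357695
Keeping only the overloaded truck-present terms gives 0.118768, so
  P(overloaded truck | strain alarm) = 0.118768 / 0.357695 ≈ 0.3320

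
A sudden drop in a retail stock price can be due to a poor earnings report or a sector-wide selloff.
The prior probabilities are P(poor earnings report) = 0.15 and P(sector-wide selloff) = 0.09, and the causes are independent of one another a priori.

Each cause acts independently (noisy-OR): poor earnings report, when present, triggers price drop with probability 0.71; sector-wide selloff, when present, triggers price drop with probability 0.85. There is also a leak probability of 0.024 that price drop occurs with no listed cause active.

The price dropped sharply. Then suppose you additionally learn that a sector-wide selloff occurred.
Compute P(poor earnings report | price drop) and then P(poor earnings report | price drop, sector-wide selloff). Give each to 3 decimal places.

P(poor earnings report | price drop) ≈ 0.569; P(poor earnings report | price drop, sector-wide selloff) ≈ 0.165

Under noisy-OR, P(price drop | causes) = 1 − (1−0.024)·∏(1−qᵢ) over the active causes.
Weight on poor earnings report=true, given the evidence: 0.097865 + 0.012927 = 0.110792
Normalizer over all consistent configurations: 0.024·0.85·0.91 + 0.8536·0.85·0.09 + 0.71696·0.15·0.91 + 0.957544·0.15·0.09 = 0.194656
Posterior = 0.110792 / 0.194656 ≈ 0.569

Now condition on the additional information:
Numerator (weight on configurations with poor earnings report): 0.957544·0.15 = 0.143632
The normalizing constant is 0.8536·0.85 + 0.957544·0.15 = 0.869192
Posterior = 0.143632 / 0.869192 ≈ 0.165
This is intercausal reasoning (explaining away): once sector-wide selloff accounts for the price drop, poor earnings report becomes less likely.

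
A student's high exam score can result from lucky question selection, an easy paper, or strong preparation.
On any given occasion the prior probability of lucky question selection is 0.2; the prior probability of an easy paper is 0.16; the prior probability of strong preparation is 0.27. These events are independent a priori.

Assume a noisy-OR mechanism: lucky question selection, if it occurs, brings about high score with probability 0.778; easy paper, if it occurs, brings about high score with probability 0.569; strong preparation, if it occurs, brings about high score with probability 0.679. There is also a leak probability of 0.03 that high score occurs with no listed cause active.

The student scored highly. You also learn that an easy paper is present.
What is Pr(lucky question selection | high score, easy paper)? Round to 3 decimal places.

Pr(lucky question selection | high score, easy paper) ≈ 0.260

Under noisy-OR, P(high score | causes) = 1 − (1−0.03)·∏(1−qᵢ) over the active causes.
Sum P(high score|·) weighted by the priors over the 4 (lucky question selection, strong preparation) configurations:
  P(high score | easy paper) = 0.58193·0.8·0.73 + 0.8658·0.8·0.27 + 0.907188·0.2·0.73 + 0.970207·0.2·0.27
        = 0.339847 + 0.187013 + 0.132449 + 0.052391 = 0.711700
The terms with lucky question selection present sum to 0.184840, so
  P(lucky question selection | high score, easy paper) = 0.184840 / 0.711700 ≈ 0.260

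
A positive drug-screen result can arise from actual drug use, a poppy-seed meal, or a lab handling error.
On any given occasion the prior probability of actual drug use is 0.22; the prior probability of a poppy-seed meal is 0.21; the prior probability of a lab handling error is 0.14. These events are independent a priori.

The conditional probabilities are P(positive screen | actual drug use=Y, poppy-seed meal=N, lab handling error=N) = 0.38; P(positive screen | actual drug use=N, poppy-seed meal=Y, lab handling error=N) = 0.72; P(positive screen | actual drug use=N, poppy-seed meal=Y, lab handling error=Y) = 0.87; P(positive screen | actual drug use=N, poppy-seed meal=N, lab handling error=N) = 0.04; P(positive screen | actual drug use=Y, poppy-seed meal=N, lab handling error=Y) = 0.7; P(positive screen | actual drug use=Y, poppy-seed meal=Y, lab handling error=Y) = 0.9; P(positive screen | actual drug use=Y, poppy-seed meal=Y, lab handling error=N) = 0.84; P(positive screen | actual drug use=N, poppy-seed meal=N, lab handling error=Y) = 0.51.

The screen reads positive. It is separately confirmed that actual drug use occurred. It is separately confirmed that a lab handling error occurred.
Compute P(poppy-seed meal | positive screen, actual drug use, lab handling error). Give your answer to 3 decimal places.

P(positive screen | actual drug use, lab handling error) = 0.7*0.79 + 0.9*0.21 = 0.553000 + 0.189000 = 0.742000
The poppy-seed meal-present share is 0.9*0.21 = 0.189000.
P(poppy-seed meal | positive screen, actual drug use, lab handling error) = 0.189000 / 0.742000 ≈ 0.255

P(poppy-seed meal | positive screen, actual drug use, lab handling error) ≈ 0.255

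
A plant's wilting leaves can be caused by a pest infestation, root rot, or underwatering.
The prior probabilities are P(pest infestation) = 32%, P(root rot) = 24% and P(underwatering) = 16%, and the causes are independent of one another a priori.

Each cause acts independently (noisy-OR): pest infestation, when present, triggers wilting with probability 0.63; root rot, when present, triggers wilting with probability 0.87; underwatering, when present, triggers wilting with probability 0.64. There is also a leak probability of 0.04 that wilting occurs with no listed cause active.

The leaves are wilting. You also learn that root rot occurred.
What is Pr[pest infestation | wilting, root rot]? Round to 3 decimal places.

Pr[pest infestation | wilting, root rot] ≈ 0.337

Under noisy-OR, P(wilting | causes) = 1 − (1−0.04)·∏(1−qᵢ) over the active causes.
Weight on pest infestation=true, given the evidence: 0.256388 + 0.050349 = 0.306737
The normalizing constant is 0.8752·0.68·0.84 + 0.955072·0.68·0.16 + 0.953824·0.32·0.84 + 0.983377·0.32·0.16 = 0.910563
P(pest infestation | wilting, root rot) = 0.306737/0.910563 ≈ 0.337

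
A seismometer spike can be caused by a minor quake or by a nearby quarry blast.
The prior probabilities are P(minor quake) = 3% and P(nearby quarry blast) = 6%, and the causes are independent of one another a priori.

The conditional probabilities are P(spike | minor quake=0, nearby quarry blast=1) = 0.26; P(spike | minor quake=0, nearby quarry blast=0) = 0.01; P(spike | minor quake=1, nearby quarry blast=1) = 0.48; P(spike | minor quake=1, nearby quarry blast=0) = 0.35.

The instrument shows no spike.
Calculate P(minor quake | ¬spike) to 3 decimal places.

P(minor quake | ¬spike) ≈ 0.020

Sum P(¬spike|·) weighted by the priors over the 4 (minor quake, nearby quarry blast) configurations:
  P(¬spike) = 0.99×0.97×0.94 + 0.74×0.97×0.06 + 0.65×0.03×0.94 + 0.52×0.03×0.06
        = 0.902682 + 0.043068 + 0.018330 + 0.000936 = 0.965016
The terms with minor quake present sum to 0.019266, so
  P(minor quake | ¬spike) = 0.019266 / 0.965016 ≈ 0.020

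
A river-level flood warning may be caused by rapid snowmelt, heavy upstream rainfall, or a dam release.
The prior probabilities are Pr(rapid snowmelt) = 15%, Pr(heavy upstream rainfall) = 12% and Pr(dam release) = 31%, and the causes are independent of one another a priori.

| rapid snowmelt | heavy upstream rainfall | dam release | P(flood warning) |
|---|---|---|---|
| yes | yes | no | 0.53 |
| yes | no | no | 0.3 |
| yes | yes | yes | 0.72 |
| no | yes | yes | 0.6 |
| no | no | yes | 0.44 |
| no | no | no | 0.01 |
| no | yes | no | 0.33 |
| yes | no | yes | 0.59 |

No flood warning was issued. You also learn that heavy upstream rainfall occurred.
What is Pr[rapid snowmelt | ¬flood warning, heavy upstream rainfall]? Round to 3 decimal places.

Pr[rapid snowmelt | ¬flood warning, heavy upstream rainfall] ≈ 0.110

By total probability over the 4 (rapid snowmelt, dam release) configurations:
  P(¬flood warning | heavy upstream rainfall) = 0.67×0.85×0.69 + 0.4×0.85×0.31 + 0.47×0.15×0.69 + 0.28×0.15×0.31
        = 0.392955 + 0.105400 + 0.048645 + 0.013020 = 0.560020
Configurations with rapid snowmelt contribute 0.061665, so
  P(rapid snowmelt | ¬flood warning, heavy upstream rainfall) = 0.061665 / 0.560020 ≈ 0.110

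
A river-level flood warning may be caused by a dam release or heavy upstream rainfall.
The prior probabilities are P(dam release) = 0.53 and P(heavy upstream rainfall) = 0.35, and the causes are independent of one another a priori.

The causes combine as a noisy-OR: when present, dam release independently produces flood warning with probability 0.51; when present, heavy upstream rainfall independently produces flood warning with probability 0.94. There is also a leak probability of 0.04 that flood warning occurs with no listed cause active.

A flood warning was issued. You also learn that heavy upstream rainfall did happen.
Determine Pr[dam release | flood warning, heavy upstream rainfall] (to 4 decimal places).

Pr[dam release | flood warning, heavy upstream rainfall] ≈ 0.5376

Under noisy-OR, P(flood warning | causes) = 1 − (1−0.04)·∏(1−qᵢ) over the active causes.
By total probability over both values of dam release:
  P(flood warning | heavy upstream rainfall) = 0.9424·0.47 + 0.971776·0.53
        = 0.442928 + 0.515041 = 0.957969
Keeping only the dam release-present terms gives 0.515041, so
  P(dam release | flood warning, heavy upstream rainfall) = 0.515041 / 0.957969 ≈ 0.5376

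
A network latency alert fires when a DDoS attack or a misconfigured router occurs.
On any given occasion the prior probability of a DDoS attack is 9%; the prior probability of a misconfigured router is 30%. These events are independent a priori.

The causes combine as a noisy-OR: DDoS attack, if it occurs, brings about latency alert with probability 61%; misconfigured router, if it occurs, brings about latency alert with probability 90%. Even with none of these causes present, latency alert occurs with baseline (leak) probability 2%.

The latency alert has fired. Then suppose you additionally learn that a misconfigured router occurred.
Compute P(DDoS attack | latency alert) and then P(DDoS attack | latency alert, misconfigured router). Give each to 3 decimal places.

Under noisy-OR, P(latency alert | causes) = 1 − (1−0.02)·∏(1−qᵢ) over the active causes.
Enumerate the 4 (DDoS attack, misconfigured router) configurations and weight by the priors:
  P(latency alert) = 0.02*0.91*0.7 + 0.902*0.91*0.3 + 0.6178*0.09*0.7 + 0.96178*0.09*0.3
        = 0.012740 + 0.246246 + 0.038921 + 0.025968 = 0.323875
The terms with DDoS attack present sum to 0.064889, so
  P(DDoS attack | latency alert) = 0.064889 / 0.323875 ≈ 0.200

Now condition on the additional information:
P(latency alert | misconfigured router) = 0.902*0.91 + 0.96178*0.09 = 0.820820 + 0.086560 = 0.907380
Of this, 0.086560 comes from 0.96178*0.09 (the DDoS attack=true cases).
So P(DDoS attack | latency alert, misconfigured router) = 0.086560/0.907380 ≈ 0.095.
Conditioning on misconfigured router lowers the posterior on DDoS attack: the classic explaining-away effect in a common-effect structure.

P(DDoS attack | latency alert) ≈ 0.200; P(DDoS attack | latency alert, misconfigured router) ≈ 0.095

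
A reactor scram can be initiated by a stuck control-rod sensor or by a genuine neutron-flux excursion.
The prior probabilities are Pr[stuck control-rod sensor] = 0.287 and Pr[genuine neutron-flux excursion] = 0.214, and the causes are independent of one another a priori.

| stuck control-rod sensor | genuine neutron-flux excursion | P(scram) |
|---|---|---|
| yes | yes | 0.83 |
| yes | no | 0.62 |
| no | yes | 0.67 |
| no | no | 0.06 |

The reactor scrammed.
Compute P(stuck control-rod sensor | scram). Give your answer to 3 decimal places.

P(scram) = 0.06*0.713*0.786 + 0.67*0.713*0.214 + 0.62*0.287*0.786 + 0.83*0.287*0.214 = 0.033625 + 0.102230 + 0.139861 + 0.050977 = 0.326693
Of this, 0.190838 comes from 0.139861 + 0.050977 (the stuck control-rod sensor=true cases).
Hence the posterior is 0.190838/0.326693 ≈ 0.584.

P(stuck control-rod sensor | scram) ≈ 0.584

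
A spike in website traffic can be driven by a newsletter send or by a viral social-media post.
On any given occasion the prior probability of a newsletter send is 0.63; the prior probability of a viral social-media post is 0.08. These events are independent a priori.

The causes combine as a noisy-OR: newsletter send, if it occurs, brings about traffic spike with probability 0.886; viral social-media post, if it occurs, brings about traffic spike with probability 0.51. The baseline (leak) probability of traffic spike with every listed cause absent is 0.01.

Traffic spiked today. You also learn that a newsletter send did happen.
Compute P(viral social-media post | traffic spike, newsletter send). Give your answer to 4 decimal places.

Under noisy-OR, P(traffic spike | causes) = 1 − (1−0.01)·∏(1−qᵢ) over the active causes.
P(traffic spike | newsletter send) = 0.88714·0.92 + 0.944699·0.08 = 0.816169 + 0.075576 = 0.891745
Of this, 0.075576 comes from 0.944699·0.08 (the viral social-media post=true cases).
P(viral social-media post | traffic spike, newsletter send) = 0.075576 / 0.891745 ≈ 0.0848

P(viral social-media post | traffic spike, newsletter send) ≈ 0.0848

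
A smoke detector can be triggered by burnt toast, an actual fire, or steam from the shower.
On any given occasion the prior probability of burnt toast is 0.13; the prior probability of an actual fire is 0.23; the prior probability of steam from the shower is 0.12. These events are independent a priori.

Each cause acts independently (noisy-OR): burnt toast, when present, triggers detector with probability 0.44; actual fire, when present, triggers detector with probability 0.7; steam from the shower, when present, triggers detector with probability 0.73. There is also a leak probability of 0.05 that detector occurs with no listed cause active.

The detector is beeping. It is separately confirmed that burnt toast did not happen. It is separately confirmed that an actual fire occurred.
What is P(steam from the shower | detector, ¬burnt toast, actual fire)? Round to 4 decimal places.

P(steam from the shower | detector, ¬burnt toast, actual fire) ≈ 0.1497

Under noisy-OR, P(detector | causes) = 1 − (1−0.05)·∏(1−qᵢ) over the active causes.
By total probability over both values of steam from the shower:
  P(detector | ¬burnt toast, actual fire) = 0.715*0.88 + 0.92305*0.12
        = 0.629200 + 0.110766 = 0.739966
Configurations with steam from the shower contribute 0.110766, so
  P(steam from the shower | detector, ¬burnt toast, actual fire) = 0.110766 / 0.739966 ≈ 0.1497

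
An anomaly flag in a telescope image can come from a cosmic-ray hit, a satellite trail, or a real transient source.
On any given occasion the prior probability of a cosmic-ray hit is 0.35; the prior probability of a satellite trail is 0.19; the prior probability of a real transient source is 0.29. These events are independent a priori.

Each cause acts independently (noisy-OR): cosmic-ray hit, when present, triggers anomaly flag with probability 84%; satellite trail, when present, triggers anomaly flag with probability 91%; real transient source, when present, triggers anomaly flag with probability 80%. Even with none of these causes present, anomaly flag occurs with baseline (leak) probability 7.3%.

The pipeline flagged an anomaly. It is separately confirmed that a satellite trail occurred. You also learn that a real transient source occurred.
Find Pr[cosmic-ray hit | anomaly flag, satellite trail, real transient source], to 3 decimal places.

Under noisy-OR, P(anomaly flag | causes) = 1 − (1−0.073)·∏(1−qᵢ) over the active causes.
Sum P(anomaly flag|·) weighted by the priors over both values of cosmic-ray hit:
  P(anomaly flag | satellite trail, real transient source) = 0.983314·0.65 + 0.99733·0.35
        = 0.639154 + 0.349065 = 0.988219
The terms with cosmic-ray hit present sum to 0.349065, so
  P(cosmic-ray hit | anomaly flag, satellite trail, real transient source) = 0.349065 / 0.988219 ≈ 0.353

Pr[cosmic-ray hit | anomaly flag, satellite trail, real transient source] ≈ 0.353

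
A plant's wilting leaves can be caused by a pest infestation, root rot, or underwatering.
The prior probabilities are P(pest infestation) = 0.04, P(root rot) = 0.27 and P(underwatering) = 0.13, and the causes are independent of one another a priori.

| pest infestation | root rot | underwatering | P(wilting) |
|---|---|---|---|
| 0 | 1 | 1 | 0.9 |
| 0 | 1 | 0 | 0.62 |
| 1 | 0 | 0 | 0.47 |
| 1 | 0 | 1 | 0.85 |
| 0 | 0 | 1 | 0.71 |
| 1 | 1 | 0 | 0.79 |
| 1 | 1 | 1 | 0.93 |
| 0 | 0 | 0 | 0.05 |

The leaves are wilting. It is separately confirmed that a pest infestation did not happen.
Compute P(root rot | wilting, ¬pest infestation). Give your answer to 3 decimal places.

P(root rot | wilting, ¬pest infestation) ≈ 0.641

Numerator (weight on configurations with root rot): 0.145638 + 0.031590 = 0.177228
Denominator P(wilting | ¬pest infestation): 0.05*0.73*0.87 + 0.71*0.73*0.13 + 0.62*0.27*0.87 + 0.9*0.27*0.13 = 0.276362
Posterior = 0.177228 / 0.276362 ≈ 0.641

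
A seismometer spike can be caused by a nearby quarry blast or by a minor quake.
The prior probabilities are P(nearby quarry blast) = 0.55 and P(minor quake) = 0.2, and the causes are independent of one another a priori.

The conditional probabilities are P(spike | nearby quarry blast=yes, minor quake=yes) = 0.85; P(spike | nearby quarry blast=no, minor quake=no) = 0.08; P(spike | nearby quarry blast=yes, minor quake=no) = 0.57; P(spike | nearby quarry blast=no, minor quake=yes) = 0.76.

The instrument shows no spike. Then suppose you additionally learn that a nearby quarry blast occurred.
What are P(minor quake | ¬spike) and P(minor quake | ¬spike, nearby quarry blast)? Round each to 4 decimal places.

For the numerator, keep only minor quake=true terms: 0.021600 + 0.016500 = 0.038100
Denominator P(¬spike): 0.92·0.45·0.8 + 0.24·0.45·0.2 + 0.43·0.55·0.8 + 0.15·0.55·0.2 = 0.558500
Posterior = 0.038100 / 0.558500 ≈ 0.0682

With the extra evidence:
By total probability over both values of minor quake:
  P(¬spike | nearby quarry blast) = 0.43·0.8 + 0.15·0.2
        = 0.344000 + 0.030000 = 0.374000
Configurations with minor quake contribute 0.030000, so
  P(minor quake | ¬spike, nearby quarry blast) = 0.030000 / 0.374000 ≈ 0.0802

P(minor quake | ¬spike) ≈ 0.0682; P(minor quake | ¬spike, nearby quarry blast) ≈ 0.0802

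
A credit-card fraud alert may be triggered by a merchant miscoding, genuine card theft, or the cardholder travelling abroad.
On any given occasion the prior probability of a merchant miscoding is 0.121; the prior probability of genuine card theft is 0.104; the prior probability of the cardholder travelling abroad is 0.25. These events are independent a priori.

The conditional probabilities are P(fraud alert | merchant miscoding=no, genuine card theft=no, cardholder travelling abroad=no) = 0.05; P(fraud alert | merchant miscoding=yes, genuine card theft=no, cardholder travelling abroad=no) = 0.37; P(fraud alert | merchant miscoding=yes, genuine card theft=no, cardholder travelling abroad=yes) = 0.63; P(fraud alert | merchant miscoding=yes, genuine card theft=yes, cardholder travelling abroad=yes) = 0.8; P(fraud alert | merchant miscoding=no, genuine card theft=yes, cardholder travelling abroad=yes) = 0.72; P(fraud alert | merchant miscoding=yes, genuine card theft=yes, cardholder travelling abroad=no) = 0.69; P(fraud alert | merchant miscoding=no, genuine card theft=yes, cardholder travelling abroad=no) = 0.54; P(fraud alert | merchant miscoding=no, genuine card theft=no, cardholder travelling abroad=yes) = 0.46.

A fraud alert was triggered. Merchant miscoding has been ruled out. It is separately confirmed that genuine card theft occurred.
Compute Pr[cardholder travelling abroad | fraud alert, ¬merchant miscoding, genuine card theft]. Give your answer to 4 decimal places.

Pr[cardholder travelling abroad | fraud alert, ¬merchant miscoding, genuine card theft] ≈ 0.3077

Weight on cardholder travelling abroad=true, given the evidence: 0.72×0.25 = 0.180000
Denominator P(fraud alert | ¬merchant miscoding, genuine card theft): 0.54×0.75 + 0.72×0.25 = 0.585000
Posterior = 0.180000 / 0.585000 ≈ 0.3077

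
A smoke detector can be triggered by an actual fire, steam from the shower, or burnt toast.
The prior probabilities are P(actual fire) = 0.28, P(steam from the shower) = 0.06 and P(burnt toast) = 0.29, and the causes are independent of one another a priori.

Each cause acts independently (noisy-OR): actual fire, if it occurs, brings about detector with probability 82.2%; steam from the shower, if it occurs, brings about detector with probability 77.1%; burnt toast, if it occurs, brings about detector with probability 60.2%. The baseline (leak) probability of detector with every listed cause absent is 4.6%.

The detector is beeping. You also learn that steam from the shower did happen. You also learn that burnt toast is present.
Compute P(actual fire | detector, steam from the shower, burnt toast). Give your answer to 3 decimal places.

P(actual fire | detector, steam from the shower, burnt toast) ≈ 0.295

Under noisy-OR, P(detector | causes) = 1 − (1−0.046)·∏(1−qᵢ) over the active causes.
Numerator (weight on configurations with actual fire): 0.984523×0.28 = 0.275666
The normalizing constant is 0.913051×0.72 + 0.984523×0.28 = 0.933063
P(actual fire | detector, steam from the shower, burnt toast) = 0.275666/0.933063 ≈ 0.295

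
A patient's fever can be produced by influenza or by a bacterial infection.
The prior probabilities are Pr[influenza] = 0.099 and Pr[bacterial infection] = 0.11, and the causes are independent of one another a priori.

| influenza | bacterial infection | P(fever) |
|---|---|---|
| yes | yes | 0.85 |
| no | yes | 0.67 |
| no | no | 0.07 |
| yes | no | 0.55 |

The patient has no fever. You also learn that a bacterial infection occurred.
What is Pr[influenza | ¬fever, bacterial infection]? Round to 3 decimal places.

P(¬fever | bacterial infection) = 0.33×0.901 + 0.15×0.099 = 0.297330 + 0.014850 = 0.312180
The influenza-present share is 0.15×0.099 = 0.014850.
P(influenza | ¬fever, bacterial infection) = 0.014850 / 0.312180 ≈ 0.048

Pr[influenza | ¬fever, bacterial infection] ≈ 0.048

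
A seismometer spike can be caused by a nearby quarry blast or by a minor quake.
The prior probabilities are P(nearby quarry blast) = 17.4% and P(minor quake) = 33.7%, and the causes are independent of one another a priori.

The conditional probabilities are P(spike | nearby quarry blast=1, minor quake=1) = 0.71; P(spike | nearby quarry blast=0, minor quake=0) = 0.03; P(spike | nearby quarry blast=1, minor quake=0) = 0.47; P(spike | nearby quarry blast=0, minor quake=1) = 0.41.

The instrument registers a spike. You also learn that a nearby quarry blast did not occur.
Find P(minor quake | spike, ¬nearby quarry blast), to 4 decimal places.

For the numerator, keep only minor quake=true terms: 0.41*0.337 = 0.138170
Denominator P(spike | ¬nearby quarry blast): 0.03*0.663 + 0.41*0.337 = 0.158060
P(minor quake | spike, ¬nearby quarry blast) = 0.138170/0.158060 ≈ 0.8742

P(minor quake | spike, ¬nearby quarry blast) ≈ 0.8742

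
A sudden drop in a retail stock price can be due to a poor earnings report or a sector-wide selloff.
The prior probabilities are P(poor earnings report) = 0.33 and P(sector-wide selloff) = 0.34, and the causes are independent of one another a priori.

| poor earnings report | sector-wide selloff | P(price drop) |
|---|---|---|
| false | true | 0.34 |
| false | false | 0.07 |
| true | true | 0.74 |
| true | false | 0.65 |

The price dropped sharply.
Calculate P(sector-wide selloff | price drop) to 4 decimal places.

P(sector-wide selloff | price drop) ≈ 0.4819

P(price drop) = 0.07*0.67*0.66 + 0.34*0.67*0.34 + 0.65*0.33*0.66 + 0.74*0.33*0.34 = 0.030954 + 0.077452 + 0.141570 + 0.083028 = 0.333004
Of this, 0.160480 comes from 0.077452 + 0.083028 (the sector-wide selloff=true cases).
So P(sector-wide selloff | price drop) = 0.160480/0.333004 ≈ 0.4819.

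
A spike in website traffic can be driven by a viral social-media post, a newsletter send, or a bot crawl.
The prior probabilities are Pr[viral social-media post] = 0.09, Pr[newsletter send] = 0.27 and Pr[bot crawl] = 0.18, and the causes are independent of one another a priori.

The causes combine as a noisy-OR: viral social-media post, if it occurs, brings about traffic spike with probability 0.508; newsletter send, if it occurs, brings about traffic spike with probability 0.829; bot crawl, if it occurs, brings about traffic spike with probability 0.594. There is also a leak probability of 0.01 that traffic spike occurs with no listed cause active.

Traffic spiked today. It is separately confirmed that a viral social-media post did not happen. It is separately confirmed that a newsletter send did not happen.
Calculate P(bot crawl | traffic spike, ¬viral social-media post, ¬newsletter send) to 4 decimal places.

P(bot crawl | traffic spike, ¬viral social-media post, ¬newsletter send) ≈ 0.9292

Under noisy-OR, P(traffic spike | causes) = 1 − (1−0.01)·∏(1−qᵢ) over the active causes.
P(traffic spike | ¬viral social-media post, ¬newsletter send) = 0.01*0.82 + 0.59806*0.18 = 0.008200 + 0.107651 = 0.115851
Restricting to configurations with bot crawl present: 0.59806*0.18 = 0.107651.
So P(bot crawl | traffic spike, ¬viral social-media post, ¬newsletter send) = 0.107651/0.115851 ≈ 0.9292.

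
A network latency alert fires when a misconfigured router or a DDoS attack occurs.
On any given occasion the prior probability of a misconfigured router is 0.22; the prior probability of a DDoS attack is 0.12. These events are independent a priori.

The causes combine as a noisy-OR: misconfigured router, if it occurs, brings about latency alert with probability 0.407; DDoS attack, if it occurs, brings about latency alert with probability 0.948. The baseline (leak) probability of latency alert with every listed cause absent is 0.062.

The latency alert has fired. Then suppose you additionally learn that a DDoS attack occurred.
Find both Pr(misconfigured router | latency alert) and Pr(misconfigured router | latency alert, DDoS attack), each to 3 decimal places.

Under noisy-OR, P(latency alert | causes) = 1 − (1−0.062)·∏(1−qᵢ) over the active causes.
For the numerator, keep only misconfigured router=true terms: 0.085913 + 0.025636 = 0.111549
Normalizer over all consistent configurations: 0.062*0.78*0.88 + 0.951224*0.78*0.12 + 0.443766*0.22*0.88 + 0.971076*0.22*0.12 = 0.243141
Posterior = 0.111549 / 0.243141 ≈ 0.459

With the extra evidence:
By total probability over both values of misconfigured router:
  P(latency alert | DDoS attack) = 0.951224·0.78 + 0.971076·0.22
        = 0.741955 + 0.213637 = 0.955592
The terms with misconfigured router present sum to 0.213637, so
  P(misconfigured router | latency alert, DDoS attack) = 0.213637 / 0.955592 ≈ 0.224

Pr(misconfigured router | latency alert) ≈ 0.459; Pr(misconfigured router | latency alert, DDoS attack) ≈ 0.224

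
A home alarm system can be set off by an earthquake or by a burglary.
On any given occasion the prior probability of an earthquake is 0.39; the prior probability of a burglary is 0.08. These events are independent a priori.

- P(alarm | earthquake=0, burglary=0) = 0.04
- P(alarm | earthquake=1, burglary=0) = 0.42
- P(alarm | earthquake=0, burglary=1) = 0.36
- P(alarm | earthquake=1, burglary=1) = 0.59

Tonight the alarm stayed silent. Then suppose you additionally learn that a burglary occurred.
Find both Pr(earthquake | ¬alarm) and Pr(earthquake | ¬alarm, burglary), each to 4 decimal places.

Numerator (weight on configurations with earthquake): 0.208104 + 0.012792 = 0.220896
The normalizing constant is 0.96*0.61*0.92 + 0.64*0.61*0.08 + 0.58*0.39*0.92 + 0.41*0.39*0.08 = 0.790880
P(earthquake | ¬alarm) = 0.220896/0.790880 ≈ 0.2793

Now condition on the additional information:
Sum P(¬alarm|·) weighted by the priors over both values of earthquake:
  P(¬alarm | burglary) = 0.64·0.61 + 0.41·0.39
        = 0.390400 + 0.159900 = 0.550300
The terms with earthquake present sum to 0.159900, so
  P(earthquake | ¬alarm, burglary) = 0.159900 / 0.550300 ≈ 0.2906

Pr(earthquake | ¬alarm) ≈ 0.2793; Pr(earthquake | ¬alarm, burglary) ≈ 0.2906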